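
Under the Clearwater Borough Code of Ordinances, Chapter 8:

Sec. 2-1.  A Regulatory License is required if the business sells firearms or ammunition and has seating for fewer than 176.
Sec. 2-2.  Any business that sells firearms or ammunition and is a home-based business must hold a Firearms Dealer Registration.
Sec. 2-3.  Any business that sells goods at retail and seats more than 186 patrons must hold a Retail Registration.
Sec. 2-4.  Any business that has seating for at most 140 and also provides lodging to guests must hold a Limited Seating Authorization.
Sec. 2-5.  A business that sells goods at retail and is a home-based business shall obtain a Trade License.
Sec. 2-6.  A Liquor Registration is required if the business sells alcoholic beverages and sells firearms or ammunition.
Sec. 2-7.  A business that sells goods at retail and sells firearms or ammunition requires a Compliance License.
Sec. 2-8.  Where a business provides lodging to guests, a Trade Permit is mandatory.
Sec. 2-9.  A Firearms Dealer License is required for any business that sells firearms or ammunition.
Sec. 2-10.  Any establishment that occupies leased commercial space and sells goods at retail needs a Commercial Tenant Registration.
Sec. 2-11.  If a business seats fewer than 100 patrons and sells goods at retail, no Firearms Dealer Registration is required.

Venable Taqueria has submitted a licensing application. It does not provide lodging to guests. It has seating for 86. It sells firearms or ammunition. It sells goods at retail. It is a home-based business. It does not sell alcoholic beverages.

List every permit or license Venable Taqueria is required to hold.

Compliance License, Firearms Dealer License, Regulatory License, Trade License

Sec. 2-1. sells firearms or ammunition; seating 86 < 176 → Regulatory License required.
Sec. 2-2. sells firearms or ammunition; is a home-based business → Firearms Dealer Registration required.
Sec. 2-3. sells goods at retail; seating 86 ≤ 186 → Retail Registration not required.
Sec. 2-4. seating 86 ≤ 140; does not provide lodging to guests → Limited Seating Authorization not required.
Sec. 2-5. sells goods at retail; is a home-based business → Trade License required.
Sec. 2-6. does not sell alcoholic beverages; sells firearms or ammunition → Liquor Registration not required.
Sec. 2-7. sells goods at retail; sells firearms or ammunition → Compliance License required.
Sec. 2-8. does not provide lodging to guests → Trade Permit not required.
Sec. 2-9. sells firearms or ammunition → Firearms Dealer License required.
Sec. 2-10. is a home-based business (not: occupies leased commercial space); sells goods at retail → Commercial Tenant Registration not required.
Sec. 2-11. seating 86 < 100; sells goods at retail → exempt from Firearms Dealer Registration.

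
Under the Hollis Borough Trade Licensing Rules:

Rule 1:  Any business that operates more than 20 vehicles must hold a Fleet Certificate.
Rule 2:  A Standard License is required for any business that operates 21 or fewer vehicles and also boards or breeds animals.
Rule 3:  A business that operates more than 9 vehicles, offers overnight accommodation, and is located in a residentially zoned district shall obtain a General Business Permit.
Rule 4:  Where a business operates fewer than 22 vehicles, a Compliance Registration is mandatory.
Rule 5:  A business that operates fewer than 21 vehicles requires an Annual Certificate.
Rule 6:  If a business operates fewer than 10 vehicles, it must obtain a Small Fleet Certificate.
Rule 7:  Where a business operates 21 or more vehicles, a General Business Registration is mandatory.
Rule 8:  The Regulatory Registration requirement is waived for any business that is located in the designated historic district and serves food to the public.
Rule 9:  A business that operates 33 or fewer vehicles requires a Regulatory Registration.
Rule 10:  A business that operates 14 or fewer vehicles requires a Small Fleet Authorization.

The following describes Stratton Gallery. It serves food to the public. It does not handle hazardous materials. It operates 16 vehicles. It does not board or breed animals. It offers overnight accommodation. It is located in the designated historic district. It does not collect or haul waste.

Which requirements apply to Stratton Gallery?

Annual Certificate, Compliance Registration

Rule 1: vehicles 16 ≤ 20 → Fleet Certificate not required.
Rule 2: vehicles 16 ≤ 21; does not board or breed animals → Standard License not required.
Rule 3: vehicles 16 > 9; offers overnight accommodation; is located in the designated historic district (not: is located in a residentially zoned district) → General Business Permit not required.
Rule 4: vehicles 16 < 22 → Compliance Registration required.
Rule 5: vehicles 16 < 21 → Annual Certificate required.
Rule 6: vehicles 16 ≥ 10 → Small Fleet Certificate not required.
Rule 7: vehicles 16 < 21 → General Business Registration not required.
Rule 8: is located in the designated historic district; serves food to the public → exempt from Regulatory Registration.
Rule 9: vehicles 16 ≤ 33 → Regulatory Registration required.
Rule 10: vehicles 16 > 14 → Small Fleet Authorization not required.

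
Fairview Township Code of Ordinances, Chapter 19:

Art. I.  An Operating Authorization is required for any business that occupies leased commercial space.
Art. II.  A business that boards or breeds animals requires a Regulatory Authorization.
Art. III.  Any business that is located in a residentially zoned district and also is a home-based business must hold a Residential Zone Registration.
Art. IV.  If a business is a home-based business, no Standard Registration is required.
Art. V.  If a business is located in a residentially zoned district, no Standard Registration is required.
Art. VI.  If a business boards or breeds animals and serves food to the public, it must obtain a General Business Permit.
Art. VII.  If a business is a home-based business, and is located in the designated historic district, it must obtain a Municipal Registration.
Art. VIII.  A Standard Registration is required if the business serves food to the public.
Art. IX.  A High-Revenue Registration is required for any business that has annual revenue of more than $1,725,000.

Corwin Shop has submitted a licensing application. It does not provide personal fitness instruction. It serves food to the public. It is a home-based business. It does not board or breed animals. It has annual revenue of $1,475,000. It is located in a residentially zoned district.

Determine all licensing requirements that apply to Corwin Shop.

Residential Zone Registration

Art. I. is a home-based business (not: occupies leased commercial space) → Operating Authorization not required.
Art. II. does not board or breed animals → Regulatory Authorization not required.
Art. III. is located in a residentially zoned district; is a home-based business → Residential Zone Registration required.
Art. IV. is a home-based business → exempt from Standard Registration.
Art. V. is located in a residentially zoned district → exempt from Standard Registration.
Art. VI. does not board or breed animals; serves food to the public → General Business Permit not required.
Art. VII. is a home-based business; is located in a residentially zoned district (not: is located in the designated historic district) → Municipal Registration not required.
Art. VIII. serves food to the public → Standard Registration required.
Art. IX. revenue $1,475,000 ≤ $1,725,000 → High-Revenue Registration not required.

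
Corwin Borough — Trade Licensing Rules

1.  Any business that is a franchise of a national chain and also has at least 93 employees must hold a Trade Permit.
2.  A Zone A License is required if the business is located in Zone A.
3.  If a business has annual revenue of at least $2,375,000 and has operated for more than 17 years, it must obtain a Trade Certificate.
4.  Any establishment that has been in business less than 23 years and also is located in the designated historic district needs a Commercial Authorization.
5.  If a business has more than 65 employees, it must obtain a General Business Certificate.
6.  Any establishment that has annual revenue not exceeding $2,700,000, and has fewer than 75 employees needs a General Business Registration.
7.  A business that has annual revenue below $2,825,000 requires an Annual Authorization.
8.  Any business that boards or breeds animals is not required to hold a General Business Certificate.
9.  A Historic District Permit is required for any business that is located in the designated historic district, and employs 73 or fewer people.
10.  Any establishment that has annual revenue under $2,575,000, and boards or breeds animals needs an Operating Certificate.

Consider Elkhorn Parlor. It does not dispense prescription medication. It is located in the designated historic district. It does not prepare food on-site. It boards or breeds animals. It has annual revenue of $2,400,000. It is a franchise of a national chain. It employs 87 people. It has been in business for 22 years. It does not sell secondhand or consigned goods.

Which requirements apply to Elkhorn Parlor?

1. is a franchise of a national chain; employees 87 < 93 → Trade Permit not required.
2. is located in the designated historic district (not: is located in Zone A) → Zone A License not required.
3. revenue $2,400,000 ≥ $2,375,000; years in business 22 > 17 → Trade Certificate required.
4. years in business 22 < 23; is located in the designated historic district → Commercial Authorization required.
5. employees 87 > 65 → General Business Certificate required.
6. revenue $2,400,000 ≤ $2,700,000; employees 87 ≥ 75 → General Business Registration not required.
7. revenue $2,400,000 < $2,825,000 → Annual Authorization required.
8. boards or breeds animals → exempt from General Business Certificate.
9. is located in the designated historic district; employees 87 > 73 → Historic District Permit not required.
10. revenue $2,400,000 < $2,575,000; boards or breeds animals → Operating Certificate required.

Annual Authorization, Commercial Authorization, Operating Certificate, Trade Certificate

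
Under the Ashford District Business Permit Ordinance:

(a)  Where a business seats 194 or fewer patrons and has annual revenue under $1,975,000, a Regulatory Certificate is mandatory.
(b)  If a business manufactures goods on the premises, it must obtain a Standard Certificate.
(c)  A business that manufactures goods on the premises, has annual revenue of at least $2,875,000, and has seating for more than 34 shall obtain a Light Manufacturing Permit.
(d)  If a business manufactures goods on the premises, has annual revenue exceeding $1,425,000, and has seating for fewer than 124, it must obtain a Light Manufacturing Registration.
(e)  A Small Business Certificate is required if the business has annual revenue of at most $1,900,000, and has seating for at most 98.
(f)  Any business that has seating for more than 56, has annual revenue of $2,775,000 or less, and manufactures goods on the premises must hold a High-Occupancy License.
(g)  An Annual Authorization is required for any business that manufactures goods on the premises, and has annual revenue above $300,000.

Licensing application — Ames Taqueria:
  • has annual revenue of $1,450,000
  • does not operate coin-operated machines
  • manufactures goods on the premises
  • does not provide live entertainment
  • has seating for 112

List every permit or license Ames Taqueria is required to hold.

(a) seating 112 ≤ 194; revenue $1,450,000 < $1,975,000 → Regulatory Certificate required.
(b) manufactures goods on the premises → Standard Certificate required.
(c) manufactures goods on the premises; revenue $1,450,000 < $2,875,000; seating 112 > 34 → Light Manufacturing Permit not required.
(d) manufactures goods on the premises; revenue $1,450,000 > $1,425,000; seating 112 < 124 → Light Manufacturing Registration required.
(e) revenue $1,450,000 ≤ $1,900,000; seating 112 > 98 → Small Business Certificate not required.
(f) seating 112 > 56; revenue $1,450,000 ≤ $2,775,000; manufactures goods on the premises → High-Occupancy License required.
(g) manufactures goods on the premises; revenue $1,450,000 > $300,000 → Annual Authorization required.

Annual Authorization, High-Occupancy License, Light Manufacturing Registration, Regulatory Certificate, Standard Certificate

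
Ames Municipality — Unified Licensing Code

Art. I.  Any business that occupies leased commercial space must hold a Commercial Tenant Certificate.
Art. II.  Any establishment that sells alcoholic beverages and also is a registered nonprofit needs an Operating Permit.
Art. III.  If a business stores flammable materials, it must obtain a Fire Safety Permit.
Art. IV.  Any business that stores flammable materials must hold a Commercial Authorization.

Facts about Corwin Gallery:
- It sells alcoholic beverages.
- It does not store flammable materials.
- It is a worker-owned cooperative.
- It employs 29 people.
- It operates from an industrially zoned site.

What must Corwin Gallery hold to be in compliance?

Art. I. operates from an industrially zoned site (not: occupies leased commercial space) → Commercial Tenant Certificate not required.
Art. II. sells alcoholic beverages; is a worker-owned cooperative (not: is a registered nonprofit) → Operating Permit not required.
Art. III. does not store flammable materials → Fire Safety Permit not required.
Art. IV. does not store flammable materials → Commercial Authorization not required.

None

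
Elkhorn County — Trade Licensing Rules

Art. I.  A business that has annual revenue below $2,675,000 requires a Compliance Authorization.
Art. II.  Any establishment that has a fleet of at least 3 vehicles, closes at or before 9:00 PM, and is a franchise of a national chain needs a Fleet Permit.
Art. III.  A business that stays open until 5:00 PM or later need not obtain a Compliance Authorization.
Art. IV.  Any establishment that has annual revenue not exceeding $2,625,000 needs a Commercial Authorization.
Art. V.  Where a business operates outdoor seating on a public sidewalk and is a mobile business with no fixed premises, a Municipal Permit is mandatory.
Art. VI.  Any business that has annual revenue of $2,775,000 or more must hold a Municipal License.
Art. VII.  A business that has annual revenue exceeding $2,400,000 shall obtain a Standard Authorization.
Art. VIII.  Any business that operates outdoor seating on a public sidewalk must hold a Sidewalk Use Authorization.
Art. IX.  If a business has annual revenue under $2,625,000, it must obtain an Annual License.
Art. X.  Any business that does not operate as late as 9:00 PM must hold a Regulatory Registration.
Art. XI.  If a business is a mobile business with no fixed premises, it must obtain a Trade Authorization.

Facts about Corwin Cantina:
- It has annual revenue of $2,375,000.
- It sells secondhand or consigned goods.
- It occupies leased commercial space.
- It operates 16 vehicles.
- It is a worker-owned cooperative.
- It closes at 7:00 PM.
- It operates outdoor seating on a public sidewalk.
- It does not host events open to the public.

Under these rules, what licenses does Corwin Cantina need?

Art. I. revenue $2,375,000 < $2,675,000 → Compliance Authorization required.
Art. II. vehicles 16 ≥ 3; closes 7:00 PM, at/before 9:00 PM; is a worker-owned cooperative (not: is a franchise of a national chain) → Fleet Permit not required.
Art. III. closes 7:00 PM, after 5:00 PM → exempt from Compliance Authorization.
Art. IV. revenue $2,375,000 ≤ $2,625,000 → Commercial Authorization required.
Art. V. operates outdoor seating on a public sidewalk; occupies leased commercial space (not: is a mobile business with no fixed premises) → Municipal Permit not required.
Art. VI. revenue $2,375,000 < $2,775,000 → Municipal License not required.
Art. VII. revenue $2,375,000 ≤ $2,400,000 → Standard Authorization not required.
Art. VIII. operates outdoor seating on a public sidewalk → Sidewalk Use Authorization required.
Art. IX. revenue $2,375,000 < $2,625,000 → Annual License required.
Art. X. closes 7:00 PM, at/before 9:00 PM → Regulatory Registration required.
Art. XI. occupies leased commercial space (not: is a mobile business with no fixed premises) → Trade Authorization not required.

Annual License, Commercial Authorization, Regulatory Registration, Sidewalk Use Authorization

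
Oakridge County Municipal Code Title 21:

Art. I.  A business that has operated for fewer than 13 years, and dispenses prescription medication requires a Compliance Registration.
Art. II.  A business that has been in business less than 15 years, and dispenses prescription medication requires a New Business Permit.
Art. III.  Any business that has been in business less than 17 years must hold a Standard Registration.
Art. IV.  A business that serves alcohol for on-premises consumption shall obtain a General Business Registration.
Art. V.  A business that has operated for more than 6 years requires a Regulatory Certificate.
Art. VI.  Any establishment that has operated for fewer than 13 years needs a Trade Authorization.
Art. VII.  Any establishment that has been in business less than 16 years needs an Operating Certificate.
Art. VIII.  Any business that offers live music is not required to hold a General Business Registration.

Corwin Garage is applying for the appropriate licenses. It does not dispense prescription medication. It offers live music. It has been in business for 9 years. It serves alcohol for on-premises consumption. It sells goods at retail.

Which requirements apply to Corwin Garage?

Operating Certificate, Regulatory Certificate, Standard Registration, Trade Authorization

Art. I. years in business 9 < 13; does not dispense prescription medication → Compliance Registration not required.
Art. II. years in business 9 < 15; does not dispense prescription medication → New Business Permit not required.
Art. III. years in business 9 < 17 → Standard Registration required.
Art. IV. serves alcohol for on-premises consumption → General Business Registration required.
Art. V. years in business 9 > 6 → Regulatory Certificate required.
Art. VI. years in business 9 < 13 → Trade Authorization required.
Art. VII. years in business 9 < 16 → Operating Certificate required.
Art. VIII. offers live music → exempt from General Business Registration.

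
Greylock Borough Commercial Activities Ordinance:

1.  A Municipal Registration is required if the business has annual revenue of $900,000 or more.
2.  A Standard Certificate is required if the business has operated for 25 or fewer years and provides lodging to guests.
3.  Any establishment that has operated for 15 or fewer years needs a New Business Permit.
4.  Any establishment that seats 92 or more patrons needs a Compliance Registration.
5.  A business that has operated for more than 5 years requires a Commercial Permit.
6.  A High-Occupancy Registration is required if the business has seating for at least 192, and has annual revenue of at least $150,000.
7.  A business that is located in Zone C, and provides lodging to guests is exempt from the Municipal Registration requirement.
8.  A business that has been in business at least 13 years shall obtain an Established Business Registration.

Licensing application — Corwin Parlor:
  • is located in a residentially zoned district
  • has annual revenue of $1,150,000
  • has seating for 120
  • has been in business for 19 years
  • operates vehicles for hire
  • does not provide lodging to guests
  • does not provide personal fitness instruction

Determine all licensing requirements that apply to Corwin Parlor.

1. revenue $1,150,000 ≥ $900,000 → Municipal Registration required.
2. years in business 19 ≤ 25; does not provide lodging to guests → Standard Certificate not required.
3. years in business 19 > 15 → New Business Permit not required.
4. seating 120 ≥ 92 → Compliance Registration required.
5. years in business 19 > 5 → Commercial Permit required.
6. seating 120 < 192; revenue $1,150,000 ≥ $150,000 → High-Occupancy Registration not required.
7. is located in a residentially zoned district (not: is located in Zone C); does not provide lodging to guests → Municipal Registration exemption does not apply.
8. years in business 19 ≥ 13 → Established Business Registration required.

Commercial Permit, Compliance Registration, Established Business Registration, Municipal Registration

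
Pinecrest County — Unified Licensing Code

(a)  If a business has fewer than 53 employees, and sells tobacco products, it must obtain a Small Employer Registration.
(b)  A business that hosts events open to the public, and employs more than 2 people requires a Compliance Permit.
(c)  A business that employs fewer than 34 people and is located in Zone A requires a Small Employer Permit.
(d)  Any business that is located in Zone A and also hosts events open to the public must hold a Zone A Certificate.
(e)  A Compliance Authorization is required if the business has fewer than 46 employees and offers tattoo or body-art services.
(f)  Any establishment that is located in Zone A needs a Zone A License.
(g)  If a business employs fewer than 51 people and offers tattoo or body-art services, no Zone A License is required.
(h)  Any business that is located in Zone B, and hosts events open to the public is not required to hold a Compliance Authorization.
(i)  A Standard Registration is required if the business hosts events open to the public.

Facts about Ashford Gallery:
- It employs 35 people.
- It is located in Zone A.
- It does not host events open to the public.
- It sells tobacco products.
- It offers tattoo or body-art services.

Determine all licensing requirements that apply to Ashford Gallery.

(a) employees 35 < 53; sells tobacco products → Small Employer Registration required.
(b) does not host events open to the public; employees 35 > 2 → Compliance Permit not required.
(c) employees 35 ≥ 34; is located in Zone A → Small Employer Permit not required.
(d) is located in Zone A; does not host events open to the public → Zone A Certificate not required.
(e) employees 35 < 46; offers tattoo or body-art services → Compliance Authorization required.
(f) is located in Zone A → Zone A License required.
(g) employees 35 < 51; offers tattoo or body-art services → exempt from Zone A License.
(h) is located in Zone A (not: is located in Zone B); does not host events open to the public → Compliance Authorization exemption does not apply.
(i) does not host events open to the public → Standard Registration not required.

Compliance Authorization, Small Employer Registration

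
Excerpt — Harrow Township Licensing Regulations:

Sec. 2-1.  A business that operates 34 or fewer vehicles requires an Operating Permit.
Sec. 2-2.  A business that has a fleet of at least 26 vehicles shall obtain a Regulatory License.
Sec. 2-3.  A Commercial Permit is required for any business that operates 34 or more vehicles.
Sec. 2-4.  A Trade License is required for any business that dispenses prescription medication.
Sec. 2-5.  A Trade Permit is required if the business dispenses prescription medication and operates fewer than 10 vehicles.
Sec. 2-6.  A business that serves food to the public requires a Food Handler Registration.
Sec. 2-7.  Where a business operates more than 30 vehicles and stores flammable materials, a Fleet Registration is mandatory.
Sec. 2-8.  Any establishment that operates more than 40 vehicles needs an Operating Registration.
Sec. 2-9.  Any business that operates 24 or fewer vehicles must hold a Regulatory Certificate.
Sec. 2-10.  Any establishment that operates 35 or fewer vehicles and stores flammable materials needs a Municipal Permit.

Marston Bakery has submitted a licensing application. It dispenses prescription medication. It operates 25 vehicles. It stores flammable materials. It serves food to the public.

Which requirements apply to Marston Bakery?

Food Handler Registration, Municipal Permit, Operating Permit, Trade License

Sec. 2-1. vehicles 25 ≤ 34 → Operating Permit required.
Sec. 2-2. vehicles 25 < 26 → Regulatory License not required.
Sec. 2-3. vehicles 25 < 34 → Commercial Permit not required.
Sec. 2-4. dispenses prescription medication → Trade License required.
Sec. 2-5. dispenses prescription medication; vehicles 25 ≥ 10 → Trade Permit not required.
Sec. 2-6. serves food to the public → Food Handler Registration required.
Sec. 2-7. vehicles 25 ≤ 30; stores flammable materials → Fleet Registration not required.
Sec. 2-8. vehicles 25 ≤ 40 → Operating Registration not required.
Sec. 2-9. vehicles 25 > 24 → Regulatory Certificate not required.
Sec. 2-10. vehicles 25 ≤ 35; stores flammable materials → Municipal Permit required.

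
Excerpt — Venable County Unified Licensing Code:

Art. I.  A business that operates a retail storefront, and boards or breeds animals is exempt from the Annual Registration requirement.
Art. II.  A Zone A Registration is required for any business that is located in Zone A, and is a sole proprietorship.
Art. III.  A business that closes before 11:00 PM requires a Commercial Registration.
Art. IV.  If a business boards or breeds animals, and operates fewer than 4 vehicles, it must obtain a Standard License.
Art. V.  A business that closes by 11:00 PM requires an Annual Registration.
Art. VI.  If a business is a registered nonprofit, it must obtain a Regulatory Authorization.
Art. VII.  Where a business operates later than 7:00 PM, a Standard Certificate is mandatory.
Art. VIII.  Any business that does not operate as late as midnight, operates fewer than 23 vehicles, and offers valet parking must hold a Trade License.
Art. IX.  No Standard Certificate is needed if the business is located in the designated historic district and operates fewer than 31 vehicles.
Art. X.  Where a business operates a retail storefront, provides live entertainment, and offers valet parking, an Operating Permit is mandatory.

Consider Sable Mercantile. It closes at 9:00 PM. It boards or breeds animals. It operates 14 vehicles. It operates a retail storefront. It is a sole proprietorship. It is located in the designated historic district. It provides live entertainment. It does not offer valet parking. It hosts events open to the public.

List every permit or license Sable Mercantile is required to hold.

Commercial Registration

Art. I. operates a retail storefront; boards or breeds animals → exempt from Annual Registration.
Art. II. is located in the designated historic district (not: is located in Zone A); is a sole proprietorship → Zone A Registration not required.
Art. III. closes 9:00 PM, at/before 11:00 PM → Commercial Registration required.
Art. IV. boards or breeds animals; vehicles 14 ≥ 4 → Standard License not required.
Art. V. closes 9:00 PM, at/before 11:00 PM → Annual Registration required.
Art. VI. is a sole proprietorship (not: is a registered nonprofit) → Regulatory Authorization not required.
Art. VII. closes 9:00 PM, after 7:00 PM → Standard Certificate required.
Art. VIII. closes 9:00 PM, at/before midnight; vehicles 14 < 23; does not offer valet parking → Trade License not required.
Art. IX. is located in the designated historic district; vehicles 14 < 31 → exempt from Standard Certificate.
Art. X. operates a retail storefront; provides live entertainment; does not offer valet parking → Operating Permit not required.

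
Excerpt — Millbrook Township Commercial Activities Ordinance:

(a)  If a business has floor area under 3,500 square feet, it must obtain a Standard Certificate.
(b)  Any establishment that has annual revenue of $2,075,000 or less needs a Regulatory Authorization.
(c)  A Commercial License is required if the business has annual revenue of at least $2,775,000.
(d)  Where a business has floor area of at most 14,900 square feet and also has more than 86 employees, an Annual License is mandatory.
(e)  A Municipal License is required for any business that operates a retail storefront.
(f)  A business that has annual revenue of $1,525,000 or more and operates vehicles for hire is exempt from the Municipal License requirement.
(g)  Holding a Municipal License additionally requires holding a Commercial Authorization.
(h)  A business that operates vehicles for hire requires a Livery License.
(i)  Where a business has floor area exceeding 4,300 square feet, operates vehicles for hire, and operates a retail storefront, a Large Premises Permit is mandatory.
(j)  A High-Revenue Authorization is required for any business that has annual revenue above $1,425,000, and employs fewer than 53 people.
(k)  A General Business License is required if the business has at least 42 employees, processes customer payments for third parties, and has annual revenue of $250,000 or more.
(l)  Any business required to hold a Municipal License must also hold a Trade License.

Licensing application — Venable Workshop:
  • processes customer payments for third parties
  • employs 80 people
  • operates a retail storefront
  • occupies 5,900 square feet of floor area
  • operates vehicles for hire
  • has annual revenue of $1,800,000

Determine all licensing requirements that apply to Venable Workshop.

General Business License, Large Premises Permit, Livery License, Regulatory Authorization

(a) floor area 5,900 square feet ≥ 3,500 square feet → Standard Certificate not required.
(b) revenue $1,800,000 ≤ $2,075,000 → Regulatory Authorization required.
(c) revenue $1,800,000 < $2,775,000 → Commercial License not required.
(d) floor area 5,900 square feet ≤ 14,900 square feet; employees 80 ≤ 86 → Annual License not required.
(e) operates a retail storefront → Municipal License required.
(f) revenue $1,800,000 ≥ $1,525,000; operates vehicles for hire → exempt from Municipal License.
(g) Municipal License is not required → no effect.
(h) operates vehicles for hire → Livery License required.
(i) floor area 5,900 square feet > 4,300 square feet; operates vehicles for hire; operates a retail storefront → Large Premises Permit required.
(j) revenue $1,800,000 > $1,425,000; employees 80 ≥ 53 → High-Revenue Authorization not required.
(k) employees 80 ≥ 42; processes customer payments for third parties; revenue $1,800,000 ≥ $250,000 → General Business License required.
(l) Municipal License is not required → no effect.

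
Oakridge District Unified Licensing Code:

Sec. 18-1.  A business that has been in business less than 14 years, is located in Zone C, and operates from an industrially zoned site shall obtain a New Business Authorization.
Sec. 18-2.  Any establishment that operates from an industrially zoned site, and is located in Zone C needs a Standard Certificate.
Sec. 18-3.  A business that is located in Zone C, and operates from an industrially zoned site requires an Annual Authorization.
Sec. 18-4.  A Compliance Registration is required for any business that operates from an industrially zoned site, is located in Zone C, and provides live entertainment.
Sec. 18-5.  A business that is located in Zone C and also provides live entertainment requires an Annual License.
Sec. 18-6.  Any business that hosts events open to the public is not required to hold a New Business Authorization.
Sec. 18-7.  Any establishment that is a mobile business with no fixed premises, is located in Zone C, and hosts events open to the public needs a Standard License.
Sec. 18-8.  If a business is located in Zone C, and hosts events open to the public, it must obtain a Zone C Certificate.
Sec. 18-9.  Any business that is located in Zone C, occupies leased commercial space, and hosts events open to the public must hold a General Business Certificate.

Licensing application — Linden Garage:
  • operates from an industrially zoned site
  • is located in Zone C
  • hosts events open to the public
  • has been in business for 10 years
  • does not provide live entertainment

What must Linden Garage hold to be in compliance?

Sec. 18-1. years in business 10 < 14; is located in Zone C; operates from an industrially zoned site → New Business Authorization required.
Sec. 18-2. operates from an industrially zoned site; is located in Zone C → Standard Certificate required.
Sec. 18-3. is located in Zone C; operates from an industrially zoned site → Annual Authorization required.
Sec. 18-4. operates from an industrially zoned site; is located in Zone C; does not provide live entertainment → Compliance Registration not required.
Sec. 18-5. is located in Zone C; does not provide live entertainment → Annual License not required.
Sec. 18-6. hosts events open to the public → exempt from New Business Authorization.
Sec. 18-7. operates from an industrially zoned site (not: is a mobile business with no fixed premises); is located in Zone C; hosts events open to the public → Standard License not required.
Sec. 18-8. is located in Zone C; hosts events open to the public → Zone C Certificate required.
Sec. 18-9. is located in Zone C; operates from an industrially zoned site (not: occupies leased commercial space); hosts events open to the public → General Business Certificate not required.

Annual Authorization, Standard Certificate, Zone C Certificate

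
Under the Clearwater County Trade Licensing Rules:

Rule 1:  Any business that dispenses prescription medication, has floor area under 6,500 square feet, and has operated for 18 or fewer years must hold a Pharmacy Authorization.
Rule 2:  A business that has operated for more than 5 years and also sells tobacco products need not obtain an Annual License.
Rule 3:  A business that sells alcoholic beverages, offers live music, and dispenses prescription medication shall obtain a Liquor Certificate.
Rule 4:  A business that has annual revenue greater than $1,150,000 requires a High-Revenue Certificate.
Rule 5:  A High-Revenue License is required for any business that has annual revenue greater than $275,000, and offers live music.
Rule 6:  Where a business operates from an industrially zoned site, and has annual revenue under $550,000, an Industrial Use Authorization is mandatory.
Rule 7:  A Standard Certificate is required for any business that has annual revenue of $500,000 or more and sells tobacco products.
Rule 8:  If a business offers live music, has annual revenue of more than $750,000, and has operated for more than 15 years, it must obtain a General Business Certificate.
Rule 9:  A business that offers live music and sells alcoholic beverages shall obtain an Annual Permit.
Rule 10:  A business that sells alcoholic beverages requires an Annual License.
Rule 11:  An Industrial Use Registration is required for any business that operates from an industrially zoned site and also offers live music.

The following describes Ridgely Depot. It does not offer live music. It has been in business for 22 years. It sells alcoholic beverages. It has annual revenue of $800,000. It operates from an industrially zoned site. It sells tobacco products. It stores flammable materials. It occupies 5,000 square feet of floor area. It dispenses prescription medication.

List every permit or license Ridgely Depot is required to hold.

Rule 1: dispenses prescription medication; floor area 5,000 square feet < 6,500 square feet; years in business 22 > 18 → Pharmacy Authorization not required.
Rule 2: years in business 22 > 5; sells tobacco products → exempt from Annual License.
Rule 3: sells alcoholic beverages; does not offer live music; dispenses prescription medication → Liquor Certificate not required.
Rule 4: revenue $800,000 ≤ $1,150,000 → High-Revenue Certificate not required.
Rule 5: revenue $800,000 > $275,000; does not offer live music → High-Revenue License not required.
Rule 6: operates from an industrially zoned site; revenue $800,000 ≥ $550,000 → Industrial Use Authorization not required.
Rule 7: revenue $800,000 ≥ $500,000; sells tobacco products → Standard Certificate required.
Rule 8: does not offer live music; revenue $800,000 > $750,000; years in business 22 > 15 → General Business Certificate not required.
Rule 9: does not offer live music; sells alcoholic beverages → Annual Permit not required.
Rule 10: sells alcoholic beverages → Annual License required.
Rule 11: operates from an industrially zoned site; does not offer live music → Industrial Use Registration not required.

Standard Certificate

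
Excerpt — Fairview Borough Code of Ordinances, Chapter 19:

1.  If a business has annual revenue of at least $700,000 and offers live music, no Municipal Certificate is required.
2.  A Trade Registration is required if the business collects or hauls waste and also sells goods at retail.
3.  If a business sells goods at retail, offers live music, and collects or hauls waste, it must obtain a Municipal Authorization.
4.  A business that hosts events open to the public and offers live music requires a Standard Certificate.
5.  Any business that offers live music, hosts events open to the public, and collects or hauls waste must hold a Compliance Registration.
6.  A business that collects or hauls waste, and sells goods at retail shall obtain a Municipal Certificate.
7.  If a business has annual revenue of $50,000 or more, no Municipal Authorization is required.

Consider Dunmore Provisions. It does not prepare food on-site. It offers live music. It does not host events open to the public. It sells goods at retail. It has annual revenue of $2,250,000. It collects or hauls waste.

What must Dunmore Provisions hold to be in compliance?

Trade Registration

1. revenue $2,250,000 ≥ $700,000; offers live music → exempt from Municipal Certificate.
2. collects or hauls waste; sells goods at retail → Trade Registration required.
3. sells goods at retail; offers live music; collects or hauls waste → Municipal Authorization required.
4. does not host events open to the public; offers live music → Standard Certificate not required.
5. offers live music; does not host events open to the public; collects or hauls waste → Compliance Registration not required.
6. collects or hauls waste; sells goods at retail → Municipal Certificate required.
7. revenue $2,250,000 ≥ $50,000 → exempt from Municipal Authorization.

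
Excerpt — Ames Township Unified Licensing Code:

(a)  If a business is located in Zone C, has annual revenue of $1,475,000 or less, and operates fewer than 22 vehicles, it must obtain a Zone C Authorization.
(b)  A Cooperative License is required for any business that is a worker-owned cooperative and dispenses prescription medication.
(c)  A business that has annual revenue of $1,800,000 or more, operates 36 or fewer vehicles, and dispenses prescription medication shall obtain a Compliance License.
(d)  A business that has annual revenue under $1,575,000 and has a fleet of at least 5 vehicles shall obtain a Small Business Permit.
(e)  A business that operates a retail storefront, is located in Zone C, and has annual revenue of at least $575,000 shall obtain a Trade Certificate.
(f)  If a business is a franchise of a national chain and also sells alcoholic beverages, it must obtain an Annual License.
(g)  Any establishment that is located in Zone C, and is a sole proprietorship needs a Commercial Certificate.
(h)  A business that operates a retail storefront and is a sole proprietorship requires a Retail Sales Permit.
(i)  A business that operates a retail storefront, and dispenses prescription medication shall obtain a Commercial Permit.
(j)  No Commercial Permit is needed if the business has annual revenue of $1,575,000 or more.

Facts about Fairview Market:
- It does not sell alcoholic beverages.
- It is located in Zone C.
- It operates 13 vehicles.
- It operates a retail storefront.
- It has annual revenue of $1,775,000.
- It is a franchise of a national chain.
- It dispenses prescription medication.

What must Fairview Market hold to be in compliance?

(a) is located in Zone C; revenue $1,775,000 > $1,475,000; vehicles 13 < 22 → Zone C Authorization not required.
(b) is a franchise of a national chain (not: is a worker-owned cooperative); dispenses prescription medication → Cooperative License not required.
(c) revenue $1,775,000 < $1,800,000; vehicles 13 ≤ 36; dispenses prescription medication → Compliance License not required.
(d) revenue $1,775,000 ≥ $1,575,000; vehicles 13 ≥ 5 → Small Business Permit not required.
(e) operates a retail storefront; is located in Zone C; revenue $1,775,000 ≥ $575,000 → Trade Certificate required.
(f) is a franchise of a national chain; does not sell alcoholic beverages → Annual License not required.
(g) is located in Zone C; is a franchise of a national chain (not: is a sole proprietorship) → Commercial Certificate not required.
(h) operates a retail storefront; is a franchise of a national chain (not: is a sole proprietorship) → Retail Sales Permit not required.
(i) operates a retail storefront; dispenses prescription medication → Commercial Permit required.
(j) revenue $1,775,000 ≥ $1,575,000 → exempt from Commercial Permit.

Trade Certificate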